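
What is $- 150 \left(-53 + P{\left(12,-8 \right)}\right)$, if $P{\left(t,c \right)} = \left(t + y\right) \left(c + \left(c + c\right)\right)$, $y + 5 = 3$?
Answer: $43950$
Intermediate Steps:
$y = -2$ ($y = -5 + 3 = -2$)
$P{\left(t,c \right)} = 3 c \left(-2 + t\right)$ ($P{\left(t,c \right)} = \left(t - 2\right) \left(c + \left(c + c\right)\right) = \left(-2 + t\right) \left(c + 2 c\right) = \left(-2 + t\right) 3 c = 3 c \left(-2 + t\right)$)
$- 150 \left(-53 + P{\left(12,-8 \right)}\right) = - 150 \left(-53 + 3 \left(-8\right) \left(-2 + 12\right)\right) = - 150 \left(-53 + 3 \left(-8\right) 10\right) = - 150 \left(-53 - 240\right) = \left(-150\right) \left(-293\right) = 43950$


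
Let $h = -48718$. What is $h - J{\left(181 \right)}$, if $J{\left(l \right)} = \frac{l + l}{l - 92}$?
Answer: $- \frac{4336264}{89} \approx -48722.0$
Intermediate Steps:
$J{\left(l \right)} = \frac{2 l}{-92 + l}$
$h - J{\left(181 \right)} = -48718 - 2 \cdot 181 \frac{1}{-92 + 181} = -48718 - 2 \cdot 181 \cdot \frac{1}{89} = -48718 - \frac{362}{89} = - \frac{4336264}{89}$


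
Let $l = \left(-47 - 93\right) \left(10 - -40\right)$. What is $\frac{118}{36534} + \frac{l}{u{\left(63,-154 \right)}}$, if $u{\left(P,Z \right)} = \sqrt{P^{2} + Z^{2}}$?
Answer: $\frac{59}{18267} - \frac{200 \sqrt{565}}{113} \approx -42.067$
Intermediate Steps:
$l = -7000$ ($l = - 140 \left(10 + 40\right) = \left(-140\right) 50 = -7000$)
$\frac{118}{36534} + \frac{l}{u{\left(63,-154 \right)}} = \frac{118}{36534} - \frac{7000}{\sqrt{63^{2} + \left(-154\right)^{2}}} = 118 \cdot \frac{1}{36534} - \frac{7000}{\sqrt{3969 + 23716}} = \frac{59}{18267} - \frac{7000}{\sqrt{27685}} = \frac{59}{18267} - \frac{7000}{7 \sqrt{565}} = \frac{59}{18267} - 7000 \frac{\sqrt{565}}{3955} = \frac{59}{18267} - \frac{200 \sqrt{565}}{113}$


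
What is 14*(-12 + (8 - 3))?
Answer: -98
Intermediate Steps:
14*(-12 + (8 - 3)) = 14*(-12 + 5) = 14*(-7) = -98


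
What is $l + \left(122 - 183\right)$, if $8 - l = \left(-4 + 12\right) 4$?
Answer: $-85$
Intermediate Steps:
$l = -24$ ($l = 8 - \left(-4 + 12\right) 4 = 8 - 8 \cdot 4 = 8 - 32 = -24$)
$l + \left(122 - 183\right) = -24 + \left(122 - 183\right) = -24 - 61 = -85$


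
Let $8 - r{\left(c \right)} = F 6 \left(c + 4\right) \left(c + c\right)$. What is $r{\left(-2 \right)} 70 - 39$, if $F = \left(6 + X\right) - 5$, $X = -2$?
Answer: $-2839$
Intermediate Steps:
$F = -1$ ($F = \left(6 - 2\right) - 5 = 4 - 5 = -1$)
$r{\left(c \right)} = 8 + 12 c \left(4 + c\right)$ ($r{\left(c \right)} = 8 - \left(-1\right) 6 \left(c + 4\right) \left(c + c\right) = 8 - - 6 \left(4 + c\right) 2 c = 8 - - 6 \cdot 2 c \left(4 + c\right) = 8 - - 12 c \left(4 + c\right) = 8 + 12 c \left(4 + c\right)$)
$r{\left(-2 \right)} 70 - 39 = \left(8 + 12 \left(-2\right)^{2} + 48 \left(-2\right)\right) 70 - 39 = \left(8 + 12 \cdot 4 - 96\right) 70 - 39 = \left(8 + 48 - 96\right) 70 - 39 = \left(-40\right) 70 - 39 = -2800 - 39 = -2839$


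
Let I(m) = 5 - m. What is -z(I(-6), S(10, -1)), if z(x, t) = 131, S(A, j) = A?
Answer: -131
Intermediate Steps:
-z(I(-6), S(10, -1)) = -1*131 = -131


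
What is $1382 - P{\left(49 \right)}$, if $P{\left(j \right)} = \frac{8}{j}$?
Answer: $\frac{67710}{49} \approx 1381.8$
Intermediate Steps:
$1382 - P{\left(49 \right)} = 1382 - \frac{8}{49} = \frac{67710}{49}$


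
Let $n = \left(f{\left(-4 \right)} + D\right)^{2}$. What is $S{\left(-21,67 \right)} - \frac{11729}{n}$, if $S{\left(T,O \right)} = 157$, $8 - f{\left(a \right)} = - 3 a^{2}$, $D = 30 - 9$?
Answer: $\frac{919124}{5929} \approx 155.02$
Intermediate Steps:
$D = 21$
$f{\left(a \right)} = 8 + 3 a^{2}$ ($f{\left(a \right)} = 8 - - 3 a^{2} = 8 + 3 a^{2}$)
$n = 5929$ ($n = \left(\left(8 + 3 \left(-4\right)^{2}\right) + 21\right)^{2} = \left(\left(8 + 3 \cdot 16\right) + 21\right)^{2} = \left(\left(8 + 48\right) + 21\right)^{2} = \left(56 + 21\right)^{2} = 77^{2} = 5929$)
$S{\left(-21,67 \right)} - \frac{11729}{n} = 157 - \frac{11729}{5929} = \frac{919124}{5929}$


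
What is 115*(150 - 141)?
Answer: 1035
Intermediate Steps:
115*(150 - 141) = 115*9 = 1035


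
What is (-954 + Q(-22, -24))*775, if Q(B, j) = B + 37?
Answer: -727725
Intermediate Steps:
Q(B, j) = 37 + B
(-954 + Q(-22, -24))*775 = (-954 + (37 - 22))*775 = (-954 + 15)*775 = -939*775 = -727725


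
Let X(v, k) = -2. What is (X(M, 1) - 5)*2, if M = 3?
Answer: -14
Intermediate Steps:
(X(M, 1) - 5)*2 = (-2 - 5)*2 = -7*2 = -14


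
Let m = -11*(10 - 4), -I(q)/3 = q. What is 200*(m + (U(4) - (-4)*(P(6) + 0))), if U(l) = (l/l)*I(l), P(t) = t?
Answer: -10800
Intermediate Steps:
I(q) = -3*q
m = -66 (m = -11*6 = -66)
U(l) = -3*l (U(l) = (l/l)*(-3*l) = 1*(-3*l) = -3*l)
200*(m + (U(4) - (-4)*(P(6) + 0))) = 200*(-66 + (-3*4 - (-4)*(6 + 0))) = 200*(-66 + (-12 - (-4)*6)) = 200*(-66 + (-12 - 1*(-24))) = 200*(-66 + (-12 + 24)) = 200*(-66 + 12) = 200*(-54) = -10800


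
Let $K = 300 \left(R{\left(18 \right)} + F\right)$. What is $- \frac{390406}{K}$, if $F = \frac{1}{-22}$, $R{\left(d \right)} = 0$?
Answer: $\frac{2147233}{75} \approx 28630.0$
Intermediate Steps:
$F = - \frac{1}{22} \approx -0.045455$
$K = - \frac{150}{11}$ ($K = 300 \left(0 - \frac{1}{22}\right) = 300 \left(- \frac{1}{22}\right) = - \frac{150}{11} \approx -13.636$)
$- \frac{390406}{K} = - \frac{390406}{- \frac{150}{11}} = \left(-390406\right) \left(- \frac{11}{150}\right) = \frac{2147233}{75}$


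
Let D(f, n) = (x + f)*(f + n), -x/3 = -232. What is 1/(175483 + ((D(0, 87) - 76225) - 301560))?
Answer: -1/141750 ≈ -7.0547e-6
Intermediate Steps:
x = 696 (x = -3*(-232) = 696)
D(f, n) = (696 + f)*(f + n)
1/(175483 + ((D(0, 87) - 76225) - 301560)) = 1/(175483 + (((0² + 696*0 + 696*87 + 0*87) - 76225) - 301560)) = 1/(175483 + (((0 + 0 + 60552 + 0) - 76225) - 301560)) = 1/(175483 + ((60552 - 76225) - 301560)) = 1/(175483 + (-15673 - 301560)) = 1/(175483 - 317233) = 1/(-141750) = -1/141750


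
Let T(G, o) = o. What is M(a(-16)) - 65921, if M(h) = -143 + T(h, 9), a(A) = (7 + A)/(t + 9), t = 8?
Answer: -66055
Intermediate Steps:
a(A) = 7/17 + A/17 (a(A) = (7 + A)/(8 + 9) = (7 + A)/17 = (7 + A)*(1/17) = 7/17 + A/17)
M(h) = -134 (M(h) = -143 + 9 = -134)
M(a(-16)) - 65921 = -134 - 65921 = -66055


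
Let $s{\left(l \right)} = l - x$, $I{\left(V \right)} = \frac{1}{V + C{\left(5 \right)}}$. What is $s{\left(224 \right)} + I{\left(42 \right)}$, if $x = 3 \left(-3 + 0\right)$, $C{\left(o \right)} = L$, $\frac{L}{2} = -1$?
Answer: $\frac{9321}{40} \approx 233.02$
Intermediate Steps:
$L = -2$ ($L = 2 \left(-1\right) = -2$)
$C{\left(o \right)} = -2$
$x = -9$ ($x = 3 \left(-3\right) = -9$)
$I{\left(V \right)} = \frac{1}{-2 + V}$ ($I{\left(V \right)} = \frac{1}{V - 2} = \frac{1}{-2 + V}$)
$s{\left(l \right)} = 9 + l$ ($s{\left(l \right)} = l - -9 = l + 9 = 9 + l$)
$s{\left(224 \right)} + I{\left(42 \right)} = \left(9 + 224\right) + \frac{1}{-2 + 42} = 233 + \frac{1}{40} = \frac{9321}{40}$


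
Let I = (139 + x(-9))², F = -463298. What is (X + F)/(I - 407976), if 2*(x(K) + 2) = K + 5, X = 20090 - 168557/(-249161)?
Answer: 110429979931/97110748911 ≈ 1.1372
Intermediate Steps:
X = 5005813047/249161 (X = 20090 - 168557*(-1)/249161 = 20090 - 1*(-168557/249161) = 20090 + 168557/249161 = 5005813047/249161 ≈ 20091.)
x(K) = ½ + K/2 (x(K) = -2 + (K + 5)/2 = -2 + (5 + K)/2 = -2 + (5/2 + K/2) = ½ + K/2)
I = 18225 (I = (139 + (½ + (½)*(-9)))² = (139 + (½ - 9/2))² = (139 - 4)² = 135² = 18225)
(X + F)/(I - 407976) = (5005813047/249161 - 463298)/(18225 - 407976) = -110429979931/249161/(-389751) = -110429979931/249161*(-1/389751) = 110429979931/97110748911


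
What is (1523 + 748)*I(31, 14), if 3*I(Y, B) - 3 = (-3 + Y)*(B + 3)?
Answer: 362603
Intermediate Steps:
I(Y, B) = 1 + (-3 + Y)*(3 + B)/3 (I(Y, B) = 1 + ((-3 + Y)*(B + 3))/3 = 1 + ((-3 + Y)*(3 + B))/3 = 1 + (-3 + Y)*(3 + B)/3)
(1523 + 748)*I(31, 14) = (1523 + 748)*(-2 + 31 - 1*14 + (⅓)*14*31) = 2271*(-2 + 31 - 14 + 434/3) = 2271*(479/3) = 362603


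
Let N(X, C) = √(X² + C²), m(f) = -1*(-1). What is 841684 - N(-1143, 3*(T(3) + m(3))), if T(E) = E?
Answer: 841684 - 3*√145177 ≈ 8.4054e+5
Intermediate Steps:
m(f) = 1
N(X, C) = √(C² + X²)
841684 - N(-1143, 3*(T(3) + m(3))) = 841684 - √((3*(3 + 1))² + (-1143)²) = 841684 - √((3*4)² + 1306449) = 841684 - √(12² + 1306449) = 841684 - √(144 + 1306449) = 841684 - √1306593 = 841684 - 3*√145177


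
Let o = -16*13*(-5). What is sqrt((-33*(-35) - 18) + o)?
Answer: sqrt(2177) ≈ 46.658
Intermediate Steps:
o = 1040 (o = -208*(-5) = 1040)
sqrt((-33*(-35) - 18) + o) = sqrt((-33*(-35) - 18) + 1040) = sqrt((1155 - 18) + 1040) = sqrt(1137 + 1040) = sqrt(2177)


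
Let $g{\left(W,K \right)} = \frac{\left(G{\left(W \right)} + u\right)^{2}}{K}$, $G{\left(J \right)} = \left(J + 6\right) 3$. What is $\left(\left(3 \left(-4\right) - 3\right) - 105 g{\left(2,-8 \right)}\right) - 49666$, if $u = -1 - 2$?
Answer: $- \frac{351143}{8} \approx -43893.0$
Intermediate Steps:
$G{\left(J \right)} = 18 + 3 J$ ($G{\left(J \right)} = \left(6 + J\right) 3 = 18 + 3 J$)
$u = -3$
$g{\left(W,K \right)} = \frac{\left(15 + 3 W\right)^{2}}{K}$ ($g{\left(W,K \right)} = \frac{\left(\left(18 + 3 W\right) - 3\right)^{2}}{K} = \frac{\left(15 + 3 W\right)^{2}}{K}$)
$\left(\left(3 \left(-4\right) - 3\right) - 105 g{\left(2,-8 \right)}\right) - 49666 = \left(\left(3 \left(-4\right) - 3\right) - 105 \frac{9 \left(5 + 2\right)^{2}}{-8}\right) - 49666 = \left(\left(-12 - 3\right) - 105 \cdot 9 \left(- \frac{1}{8}\right) 7^{2}\right) - 49666 = \left(-15 - 105 \cdot 9 \left(- \frac{1}{8}\right) 49\right) - 49666 = \left(-15 - - \frac{46305}{8}\right) - 49666 = \left(-15 + \frac{46305}{8}\right) - 49666 = \frac{46185}{8} - 49666 = - \frac{351143}{8}$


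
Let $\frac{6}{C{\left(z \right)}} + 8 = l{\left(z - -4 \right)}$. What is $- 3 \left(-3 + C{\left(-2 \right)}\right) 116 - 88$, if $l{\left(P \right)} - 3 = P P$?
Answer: $3044$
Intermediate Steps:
$l{\left(P \right)} = 3 + P^{2}$ ($l{\left(P \right)} = 3 + P P = 3 + P^{2}$)
$C{\left(z \right)} = \frac{6}{-5 + \left(4 + z\right)^{2}}$ ($C{\left(z \right)} = \frac{6}{-8 + \left(3 + \left(z - -4\right)^{2}\right)} = \frac{6}{-8 + \left(3 + \left(z + 4\right)^{2}\right)} = \frac{6}{-8 + \left(3 + \left(4 + z\right)^{2}\right)} = \frac{6}{-5 + \left(4 + z\right)^{2}}$)
$- 3 \left(-3 + C{\left(-2 \right)}\right) 116 - 88 = - 3 \left(-3 + \frac{6}{-5 + \left(4 - 2\right)^{2}}\right) 116 - 88 = - 3 \left(-3 + \frac{6}{-5 + 2^{2}}\right) 116 - 88 = - 3 \left(-3 + \frac{6}{-5 + 4}\right) 116 - 88 = - 3 \left(-3 + \frac{6}{-1}\right) 116 - 88 = - 3 \left(-3 + 6 \left(-1\right)\right) 116 - 88 = - 3 \left(-3 - 6\right) 116 - 88 = \left(-3\right) \left(-9\right) 116 - 88 = 27 \cdot 116 - 88 = 3132 - 88 = 3044$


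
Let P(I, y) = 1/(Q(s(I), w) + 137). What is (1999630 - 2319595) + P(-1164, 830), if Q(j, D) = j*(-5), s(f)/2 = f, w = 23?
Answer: -3768227804/11777 ≈ -3.1997e+5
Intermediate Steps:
s(f) = 2*f
Q(j, D) = -5*j
P(I, y) = 1/(137 - 10*I) (P(I, y) = 1/(-10*I + 137) = 1/(137 - 10*I))
(1999630 - 2319595) + P(-1164, 830) = (1999630 - 2319595) - 1/(-137 + 10*(-1164)) = -319965 - 1/(-137 - 11640) = -319965 - 1/(-11777) = -319965 - 1*(-1/11777) = -319965 + 1/11777 = -3768227804/11777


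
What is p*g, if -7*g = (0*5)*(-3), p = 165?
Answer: 0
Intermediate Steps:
g = 0 (g = -0*5*(-3)/7 = -0*(-3) = -1/7*0 = 0)
p*g = 165*0 = 0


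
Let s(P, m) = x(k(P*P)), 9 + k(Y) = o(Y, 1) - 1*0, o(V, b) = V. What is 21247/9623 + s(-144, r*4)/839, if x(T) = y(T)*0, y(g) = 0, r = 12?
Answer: 21247/9623 ≈ 2.2079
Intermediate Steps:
k(Y) = -9 + Y (k(Y) = -9 + (Y - 1*0) = -9 + (Y + 0) = -9 + Y)
x(T) = 0 (x(T) = 0*0 = 0)
s(P, m) = 0
21247/9623 + s(-144, r*4)/839 = 21247/9623 + 0/839 = 21247*(1/9623) + 0*(1/839) = 21247/9623 + 0 = 21247/9623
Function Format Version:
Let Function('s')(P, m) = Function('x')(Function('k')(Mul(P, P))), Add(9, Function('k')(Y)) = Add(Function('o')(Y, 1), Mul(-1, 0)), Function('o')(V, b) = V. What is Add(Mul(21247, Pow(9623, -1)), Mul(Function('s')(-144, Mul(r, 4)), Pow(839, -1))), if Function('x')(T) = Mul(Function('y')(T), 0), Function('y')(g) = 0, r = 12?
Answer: Rational(21247, 9623) ≈ 2.2079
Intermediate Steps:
Function('k')(Y) = Add(-9, Y) (Function('k')(Y) = Add(-9, Add(Y, Mul(-1, 0))) = Add(-9, Add(Y, 0)) = Add(-9, Y))
Function('x')(T) = 0 (Function('x')(T) = Mul(0, 0) = 0)
Function('s')(P, m) = 0
Add(Mul(21247, Pow(9623, -1)), Mul(Function('s')(-144, Mul(r, 4)), Pow(839, -1))) = Add(Mul(21247, Pow(9623, -1)), Mul(0, Pow(839, -1))) = Add(Mul(21247, Rational(1, 9623)), Mul(0, Rational(1, 839))) = Add(Rational(21247, 9623), 0) = Rational(21247, 9623)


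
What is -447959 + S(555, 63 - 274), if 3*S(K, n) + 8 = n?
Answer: -448032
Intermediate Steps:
S(K, n) = -8/3 + n/3
-447959 + S(555, 63 - 274) = -447959 + (-8/3 + (63 - 274)/3) = -447959 + (-8/3 + (⅓)*(-211)) = -447959 + (-8/3 - 211/3) = -447959 - 73 = -448032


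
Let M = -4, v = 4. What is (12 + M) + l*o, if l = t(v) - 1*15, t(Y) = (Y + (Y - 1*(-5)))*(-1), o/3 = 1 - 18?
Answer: 1436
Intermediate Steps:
o = -51 (o = 3*(1 - 18) = 3*(-17) = -51)
t(Y) = -5 - 2*Y (t(Y) = (Y + (Y + 5))*(-1) = (Y + (5 + Y))*(-1) = (5 + 2*Y)*(-1) = -5 - 2*Y)
l = -28 (l = (-5 - 2*4) - 1*15 = (-5 - 8) - 15 = -13 - 15 = -28)
(12 + M) + l*o = (12 - 4) - 28*(-51) = 8 + 1428 = 1436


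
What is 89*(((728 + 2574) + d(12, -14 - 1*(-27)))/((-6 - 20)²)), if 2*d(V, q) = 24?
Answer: 147473/338 ≈ 436.31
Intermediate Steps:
d(V, q) = 12 (d(V, q) = (½)*24 = 12)
89*(((728 + 2574) + d(12, -14 - 1*(-27)))/((-6 - 20)²)) = 89*(((728 + 2574) + 12)/((-6 - 20)²)) = 89*((3302 + 12)/((-26)²)) = 89*(3314/676) = 89*(3314*(1/676)) = 89*(1657/338) = 147473/338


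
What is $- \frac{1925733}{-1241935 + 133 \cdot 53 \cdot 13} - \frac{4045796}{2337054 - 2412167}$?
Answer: $\frac{4798518630037}{86402333674} \approx 55.537$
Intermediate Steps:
$- \frac{1925733}{-1241935 + 133 \cdot 53 \cdot 13} - \frac{4045796}{2337054 - 2412167} = - \frac{1925733}{-1241935 + 7049 \cdot 13} - \frac{4045796}{-75113} = - \frac{1925733}{-1241935 + 91637} - - \frac{4045796}{75113} = - \frac{1925733}{-1150298} + \frac{4045796}{75113} = \left(-1925733\right) \left(- \frac{1}{1150298}\right) + \frac{4045796}{75113} = \frac{1925733}{1150298} + \frac{4045796}{75113} = \frac{4798518630037}{86402333674}$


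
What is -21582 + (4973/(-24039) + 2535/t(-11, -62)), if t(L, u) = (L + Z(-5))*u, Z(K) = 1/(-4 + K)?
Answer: -643220502083/29808360 ≈ -21579.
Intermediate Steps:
t(L, u) = u*(-⅑ + L) (t(L, u) = (L + 1/(-4 - 5))*u = (L + 1/(-9))*u = (L - ⅑)*u = (-⅑ + L)*u = u*(-⅑ + L))
-21582 + (4973/(-24039) + 2535/t(-11, -62)) = -21582 + (4973/(-24039) + 2535/((-62*(-⅑ - 11)))) = -21582 + (4973*(-1/24039) + 2535/((-62*(-100/9)))) = -21582 + (-4973/24039 + 2535/(6200/9)) = -21582 + (-4973/24039 + 2535*(9/6200)) = -21582 + (-4973/24039 + 4563/1240) = -21582 + 103523437/29808360 = -643220502083/29808360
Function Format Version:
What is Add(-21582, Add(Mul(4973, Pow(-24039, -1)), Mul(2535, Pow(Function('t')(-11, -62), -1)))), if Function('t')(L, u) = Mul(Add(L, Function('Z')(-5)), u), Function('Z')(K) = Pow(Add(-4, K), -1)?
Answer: Rational(-643220502083, 29808360) ≈ -21579.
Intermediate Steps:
Function('t')(L, u) = Mul(u, Add(Rational(-1, 9), L)) (Function('t')(L, u) = Mul(Add(L, Pow(Add(-4, -5), -1)), u) = Mul(Add(L, Pow(-9, -1)), u) = Mul(Add(L, Rational(-1, 9)), u) = Mul(Add(Rational(-1, 9), L), u) = Mul(u, Add(Rational(-1, 9), L)))
Add(-21582, Add(Mul(4973, Pow(-24039, -1)), Mul(2535, Pow(Function('t')(-11, -62), -1)))) = Add(-21582, Add(Mul(4973, Pow(-24039, -1)), Mul(2535, Pow(Mul(-62, Add(Rational(-1, 9), -11)), -1)))) = Add(-21582, Add(Mul(4973, Rational(-1, 24039)), Mul(2535, Pow(Mul(-62, Rational(-100, 9)), -1)))) = Add(-21582, Add(Rational(-4973, 24039), Mul(2535, Pow(Rational(6200, 9), -1)))) = Add(-21582, Add(Rational(-4973, 24039), Mul(2535, Rational(9, 6200)))) = Add(-21582, Add(Rational(-4973, 24039), Rational(4563, 1240))) = Add(-21582, Rational(103523437, 29808360)) = Rational(-643220502083, 29808360)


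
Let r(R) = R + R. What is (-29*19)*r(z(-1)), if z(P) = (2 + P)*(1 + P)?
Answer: 0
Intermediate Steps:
z(P) = (1 + P)*(2 + P)
r(R) = 2*R
(-29*19)*r(z(-1)) = (-29*19)*(2*(2 + (-1)² + 3*(-1))) = -1102*(2 + 1 - 3) = -1102*0 = -551*0 = 0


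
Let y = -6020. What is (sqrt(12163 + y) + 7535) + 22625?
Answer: 30160 + sqrt(6143) ≈ 30238.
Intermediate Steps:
(sqrt(12163 + y) + 7535) + 22625 = (sqrt(12163 - 6020) + 7535) + 22625 = (sqrt(6143) + 7535) + 22625 = (7535 + sqrt(6143)) + 22625 = 30160 + sqrt(6143)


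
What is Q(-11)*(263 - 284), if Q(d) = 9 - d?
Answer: -420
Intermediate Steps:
Q(-11)*(263 - 284) = (9 - 1*(-11))*(263 - 284) = (9 + 11)*(-21) = 20*(-21) = -420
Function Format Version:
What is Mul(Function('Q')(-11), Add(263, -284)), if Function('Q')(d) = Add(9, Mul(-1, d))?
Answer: -420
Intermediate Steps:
Mul(Function('Q')(-11), Add(263, -284)) = Mul(Add(9, Mul(-1, -11)), Add(263, -284)) = Mul(Add(9, 11), -21) = Mul(20, -21) = -420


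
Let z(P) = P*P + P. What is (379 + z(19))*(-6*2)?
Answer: -9108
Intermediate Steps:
z(P) = P + P**2 (z(P) = P**2 + P = P + P**2)
(379 + z(19))*(-6*2) = (379 + 19*(1 + 19))*(-6*2) = (379 + 19*20)*(-12) = (379 + 380)*(-12) = 759*(-12) = -9108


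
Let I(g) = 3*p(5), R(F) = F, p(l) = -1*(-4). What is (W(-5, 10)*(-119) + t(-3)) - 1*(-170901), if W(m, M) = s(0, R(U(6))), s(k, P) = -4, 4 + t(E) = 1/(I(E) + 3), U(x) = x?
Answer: 2570596/15 ≈ 1.7137e+5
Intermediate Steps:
p(l) = 4
I(g) = 12 (I(g) = 3*4 = 12)
t(E) = -59/15 (t(E) = -4 + 1/(12 + 3) = -4 + 1/15 = -59/15)
W(m, M) = -4
(W(-5, 10)*(-119) + t(-3)) - 1*(-170901) = (-4*(-119) - 59/15) - 1*(-170901) = (476 - 59/15) + 170901 = 7081/15 + 170901 = 2570596/15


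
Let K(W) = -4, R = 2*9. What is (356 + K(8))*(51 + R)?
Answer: 24288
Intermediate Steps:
R = 18
(356 + K(8))*(51 + R) = (356 - 4)*(51 + 18) = 352*69 = 24288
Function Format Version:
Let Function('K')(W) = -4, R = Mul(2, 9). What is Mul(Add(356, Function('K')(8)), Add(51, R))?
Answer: 24288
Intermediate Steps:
R = 18
Mul(Add(356, Function('K')(8)), Add(51, R)) = Mul(Add(356, -4), Add(51, 18)) = Mul(352, 69) = 24288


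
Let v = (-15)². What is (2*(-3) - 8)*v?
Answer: -3150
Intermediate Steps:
v = 225
(2*(-3) - 8)*v = (2*(-3) - 8)*225 = (-6 - 8)*225 = -14*225 = -3150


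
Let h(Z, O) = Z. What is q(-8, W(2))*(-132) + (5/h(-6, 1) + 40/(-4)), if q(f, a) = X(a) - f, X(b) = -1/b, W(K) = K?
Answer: -6005/6 ≈ -1000.8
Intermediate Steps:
q(f, a) = -f - 1/a (q(f, a) = -1/a - f = -f - 1/a)
q(-8, W(2))*(-132) + (5/h(-6, 1) + 40/(-4)) = (-1*(-8) - 1/2)*(-132) + (5/(-6) + 40/(-4)) = (8 - 1*½)*(-132) + (5*(-⅙) + 40*(-¼)) = (8 - ½)*(-132) + (-⅚ - 10) = (15/2)*(-132) - 65/6 = -990 - 65/6 = -6005/6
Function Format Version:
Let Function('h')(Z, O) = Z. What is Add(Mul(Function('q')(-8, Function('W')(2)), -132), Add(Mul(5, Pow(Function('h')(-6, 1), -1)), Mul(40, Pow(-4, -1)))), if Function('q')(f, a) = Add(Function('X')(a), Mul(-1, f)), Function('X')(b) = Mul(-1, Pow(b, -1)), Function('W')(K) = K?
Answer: Rational(-6005, 6) ≈ -1000.8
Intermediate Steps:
Function('q')(f, a) = Add(Mul(-1, f), Mul(-1, Pow(a, -1))) (Function('q')(f, a) = Add(Mul(-1, Pow(a, -1)), Mul(-1, f)) = Add(Mul(-1, f), Mul(-1, Pow(a, -1))))
Add(Mul(Function('q')(-8, Function('W')(2)), -132), Add(Mul(5, Pow(Function('h')(-6, 1), -1)), Mul(40, Pow(-4, -1)))) = Add(Mul(Add(Mul(-1, -8), Mul(-1, Pow(2, -1))), -132), Add(Mul(5, Pow(-6, -1)), Mul(40, Pow(-4, -1)))) = Add(Mul(Add(8, Mul(-1, Rational(1, 2))), -132), Add(Mul(5, Rational(-1, 6)), Mul(40, Rational(-1, 4)))) = Add(Mul(Add(8, Rational(-1, 2)), -132), Add(Rational(-5, 6), -10)) = Add(Mul(Rational(15, 2), -132), Rational(-65, 6)) = Add(-990, Rational(-65, 6)) = Rational(-6005, 6)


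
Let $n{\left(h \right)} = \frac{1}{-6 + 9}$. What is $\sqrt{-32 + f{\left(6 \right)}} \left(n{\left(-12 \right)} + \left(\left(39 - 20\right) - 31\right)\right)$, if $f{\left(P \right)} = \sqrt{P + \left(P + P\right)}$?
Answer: $- \frac{35 i \sqrt{32 - 3 \sqrt{2}}}{3} \approx - 61.466 i$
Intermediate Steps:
$n{\left(h \right)} = \frac{1}{3}$
$f{\left(P \right)} = \sqrt{3} \sqrt{P}$ ($f{\left(P \right)} = \sqrt{P + 2 P} = \sqrt{3 P} = \sqrt{3} \sqrt{P}$)
$\sqrt{-32 + f{\left(6 \right)}} \left(n{\left(-12 \right)} + \left(\left(39 - 20\right) - 31\right)\right) = \sqrt{-32 + \sqrt{3} \sqrt{6}} \left(\frac{1}{3} + \left(\left(39 - 20\right) - 31\right)\right) = \sqrt{-32 + 3 \sqrt{2}} \left(\frac{1}{3} + \left(19 - 31\right)\right) = \sqrt{-32 + 3 \sqrt{2}} \left(\frac{1}{3} - 12\right) = \sqrt{-32 + 3 \sqrt{2}} \left(- \frac{35}{3}\right) = - \frac{35 \sqrt{-32 + 3 \sqrt{2}}}{3}$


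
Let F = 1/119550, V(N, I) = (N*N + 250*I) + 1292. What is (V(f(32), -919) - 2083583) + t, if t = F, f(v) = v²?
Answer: -151047240749/119550 ≈ -1.2635e+6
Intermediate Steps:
V(N, I) = 1292 + N² + 250*I (V(N, I) = (N² + 250*I) + 1292 = 1292 + N² + 250*I)
F = 1/119550 ≈ 8.3647e-6
t = 1/119550 ≈ 8.3647e-6
(V(f(32), -919) - 2083583) + t = ((1292 + (32²)² + 250*(-919)) - 2083583) + 1/119550 = ((1292 + 1024² - 229750) - 2083583) + 1/119550 = ((1292 + 1048576 - 229750) - 2083583) + 1/119550 = (820118 - 2083583) + 1/119550 = -1263465 + 1/119550 = -151047240749/119550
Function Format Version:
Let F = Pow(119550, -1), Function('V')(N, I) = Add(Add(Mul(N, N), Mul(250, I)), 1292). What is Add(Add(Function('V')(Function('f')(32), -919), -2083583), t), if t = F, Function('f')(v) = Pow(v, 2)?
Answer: Rational(-151047240749, 119550) ≈ -1.2635e+6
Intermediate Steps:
Function('V')(N, I) = Add(1292, Pow(N, 2), Mul(250, I)) (Function('V')(N, I) = Add(Add(Pow(N, 2), Mul(250, I)), 1292) = Add(1292, Pow(N, 2), Mul(250, I)))
F = Rational(1, 119550) ≈ 8.3647e-6
t = Rational(1, 119550) ≈ 8.3647e-6
Add(Add(Function('V')(Function('f')(32), -919), -2083583), t) = Add(Add(Add(1292, Pow(Pow(32, 2), 2), Mul(250, -919)), -2083583), Rational(1, 119550)) = Add(Add(Add(1292, Pow(1024, 2), -229750), -2083583), Rational(1, 119550)) = Add(Add(Add(1292, 1048576, -229750), -2083583), Rational(1, 119550)) = Add(Add(820118, -2083583), Rational(1, 119550)) = Add(-1263465, Rational(1, 119550)) = Rational(-151047240749, 119550)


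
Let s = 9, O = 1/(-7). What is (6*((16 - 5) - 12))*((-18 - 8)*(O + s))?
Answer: 9672/7 ≈ 1381.7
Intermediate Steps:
O = -⅐ ≈ -0.14286
(6*((16 - 5) - 12))*((-18 - 8)*(O + s)) = (6*((16 - 5) - 12))*((-18 - 8)*(-⅐ + 9)) = (6*(11 - 12))*(-26*62/7) = (6*(-1))*(-1612/7) = -6*(-1612/7) = 9672/7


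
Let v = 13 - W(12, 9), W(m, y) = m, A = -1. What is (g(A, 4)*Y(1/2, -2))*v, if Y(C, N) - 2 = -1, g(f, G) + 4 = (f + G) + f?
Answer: -2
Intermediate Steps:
g(f, G) = -4 + G + 2*f (g(f, G) = -4 + ((f + G) + f) = -4 + ((G + f) + f) = -4 + (G + 2*f) = -4 + G + 2*f)
Y(C, N) = 1 (Y(C, N) = 2 - 1 = 1)
v = 1 (v = 13 - 1*12 = 13 - 12 = 1)
(g(A, 4)*Y(1/2, -2))*v = ((-4 + 4 + 2*(-1))*1)*1 = ((-4 + 4 - 2)*1)*1 = -2*1*1 = -2*1 = -2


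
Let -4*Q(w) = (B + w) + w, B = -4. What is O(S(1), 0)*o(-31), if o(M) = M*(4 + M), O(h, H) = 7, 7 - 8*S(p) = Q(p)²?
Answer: 5859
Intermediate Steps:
Q(w) = 1 - w/2 (Q(w) = -((-4 + w) + w)/4 = -(-4 + 2*w)/4 = 1 - w/2)
S(p) = 7/8 - (1 - p/2)²/8
O(S(1), 0)*o(-31) = 7*(-31*(4 - 31)) = 7*(-31*(-27)) = 7*837 = 5859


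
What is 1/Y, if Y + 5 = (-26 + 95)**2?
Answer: 1/4756 ≈ 0.00021026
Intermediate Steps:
Y = 4756 (Y = -5 + (-26 + 95)**2 = -5 + 69**2 = -5 + 4761 = 4756)
1/Y = 1/4756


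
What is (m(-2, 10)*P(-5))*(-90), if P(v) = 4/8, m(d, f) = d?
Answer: 90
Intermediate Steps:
P(v) = ½ (P(v) = 4*(⅛) = ½)
(m(-2, 10)*P(-5))*(-90) = -2*½*(-90) = -1*(-90) = 90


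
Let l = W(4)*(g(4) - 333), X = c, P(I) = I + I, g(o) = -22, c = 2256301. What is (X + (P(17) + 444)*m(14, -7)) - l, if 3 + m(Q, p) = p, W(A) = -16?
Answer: 2245841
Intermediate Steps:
m(Q, p) = -3 + p
P(I) = 2*I
X = 2256301
l = 5680 (l = -16*(-22 - 333) = -16*(-355) = 5680)
(X + (P(17) + 444)*m(14, -7)) - l = (2256301 + (2*17 + 444)*(-3 - 7)) - 1*5680 = (2256301 + (34 + 444)*(-10)) - 5680 = (2256301 + 478*(-10)) - 5680 = (2256301 - 4780) - 5680 = 2251521 - 5680 = 2245841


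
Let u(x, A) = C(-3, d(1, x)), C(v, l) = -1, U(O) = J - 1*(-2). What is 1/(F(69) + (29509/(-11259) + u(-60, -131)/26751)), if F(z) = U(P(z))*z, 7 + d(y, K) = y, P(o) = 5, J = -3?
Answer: -100396503/7190494213 ≈ -0.013962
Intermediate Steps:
d(y, K) = -7 + y
U(O) = -1 (U(O) = -3 - 1*(-2) = -3 + 2 = -1)
u(x, A) = -1
F(z) = -z
1/(F(69) + (29509/(-11259) + u(-60, -131)/26751)) = 1/(-1*69 + (29509/(-11259) - 1/26751)) = 1/(-69 + (29509*(-1/11259) - 1*1/26751)) = 1/(-69 + (-29509/11259 - 1/26751)) = 1/(-69 - 263135506/100396503) = 1/(-7190494213/100396503) = -100396503/7190494213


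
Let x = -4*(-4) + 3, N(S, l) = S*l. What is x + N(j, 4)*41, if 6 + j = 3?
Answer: -473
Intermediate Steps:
j = -3 (j = -6 + 3 = -3)
x = 19 (x = 16 + 3 = 19)
x + N(j, 4)*41 = 19 - 3*4*41 = 19 - 12*41 = 19 - 492 = -473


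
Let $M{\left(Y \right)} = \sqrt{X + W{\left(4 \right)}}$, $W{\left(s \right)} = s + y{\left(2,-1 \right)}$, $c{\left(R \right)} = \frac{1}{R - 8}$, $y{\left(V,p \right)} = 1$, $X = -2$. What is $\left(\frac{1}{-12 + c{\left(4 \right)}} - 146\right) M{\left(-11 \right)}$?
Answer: $- \frac{7158 \sqrt{3}}{49} \approx -253.02$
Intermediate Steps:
$c{\left(R \right)} = \frac{1}{-8 + R}$
$W{\left(s \right)} = 1 + s$ ($W{\left(s \right)} = s + 1 = 1 + s$)
$M{\left(Y \right)} = \sqrt{3}$ ($M{\left(Y \right)} = \sqrt{-2 + \left(1 + 4\right)} = \sqrt{-2 + 5} = \sqrt{3}$)
$\left(\frac{1}{-12 + c{\left(4 \right)}} - 146\right) M{\left(-11 \right)} = \left(\frac{1}{-12 + \frac{1}{-8 + 4}} - 146\right) \sqrt{3} = \left(\frac{1}{-12 + \frac{1}{-4}} - 146\right) \sqrt{3} = \left(\frac{1}{-12 - \frac{1}{4}} - 146\right) \sqrt{3} = \left(\frac{1}{- \frac{49}{4}} - 146\right) \sqrt{3} = \left(- \frac{4}{49} - 146\right) \sqrt{3} = - \frac{7158 \sqrt{3}}{49}$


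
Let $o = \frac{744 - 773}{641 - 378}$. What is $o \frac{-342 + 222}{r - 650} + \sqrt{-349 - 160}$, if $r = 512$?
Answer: $- \frac{580}{6049} + i \sqrt{509} \approx -0.095884 + 22.561 i$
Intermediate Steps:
$o = - \frac{29}{263} \approx -0.11027$
$o \frac{-342 + 222}{r - 650} + \sqrt{-349 - 160} = - \frac{29 \frac{-342 + 222}{512 - 650}}{263} + \sqrt{-349 - 160} = - \frac{29 \left(- \frac{120}{-138}\right)}{263} + \sqrt{-509} = - \frac{29 \left(\left(-120\right) \left(- \frac{1}{138}\right)\right)}{263} + i \sqrt{509} = \left(- \frac{29}{263}\right) \frac{20}{23} + i \sqrt{509} = - \frac{580}{6049} + i \sqrt{509}$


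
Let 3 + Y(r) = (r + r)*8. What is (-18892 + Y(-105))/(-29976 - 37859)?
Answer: 4115/13567 ≈ 0.30331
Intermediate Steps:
Y(r) = -3 + 16*r (Y(r) = -3 + (r + r)*8 = -3 + (2*r)*8 = -3 + 16*r)
(-18892 + Y(-105))/(-29976 - 37859) = (-18892 + (-3 + 16*(-105)))/(-29976 - 37859) = (-18892 + (-3 - 1680))/(-67835) = (-18892 - 1683)*(-1/67835) = -20575*(-1/67835) = 4115/13567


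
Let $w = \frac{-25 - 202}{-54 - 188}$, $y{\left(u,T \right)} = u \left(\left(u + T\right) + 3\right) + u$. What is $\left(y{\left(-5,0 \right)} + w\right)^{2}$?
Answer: $\frac{2064969}{58564} \approx 35.26$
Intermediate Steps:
$y{\left(u,T \right)} = u + u \left(3 + T + u\right)$ ($y{\left(u,T \right)} = u \left(\left(T + u\right) + 3\right) + u = u \left(3 + T + u\right) + u = u + u \left(3 + T + u\right)$)
$w = \frac{227}{242}$ ($w = - \frac{227}{-242} = \left(-227\right) \left(- \frac{1}{242}\right) = \frac{227}{242} \approx 0.93802$)
$\left(y{\left(-5,0 \right)} + w\right)^{2} = \left(- 5 \left(4 + 0 - 5\right) + \frac{227}{242}\right)^{2} = \left(\left(-5\right) \left(-1\right) + \frac{227}{242}\right)^{2} = \left(5 + \frac{227}{242}\right)^{2} = \left(\frac{1437}{242}\right)^{2} = \frac{2064969}{58564}$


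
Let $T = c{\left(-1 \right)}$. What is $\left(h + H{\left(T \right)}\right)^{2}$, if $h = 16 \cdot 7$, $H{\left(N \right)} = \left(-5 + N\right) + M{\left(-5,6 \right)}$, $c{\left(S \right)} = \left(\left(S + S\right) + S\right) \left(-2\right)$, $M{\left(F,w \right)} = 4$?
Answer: $13689$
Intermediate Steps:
$c{\left(S \right)} = - 6 S$ ($c{\left(S \right)} = \left(2 S + S\right) \left(-2\right) = 3 S \left(-2\right) = - 6 S$)
$T = 6$ ($T = \left(-6\right) \left(-1\right) = 6$)
$H{\left(N \right)} = -1 + N$ ($H{\left(N \right)} = \left(-5 + N\right) + 4 = -1 + N$)
$h = 112$
$\left(h + H{\left(T \right)}\right)^{2} = \left(112 + \left(-1 + 6\right)\right)^{2} = \left(112 + 5\right)^{2} = 117^{2} = 13689$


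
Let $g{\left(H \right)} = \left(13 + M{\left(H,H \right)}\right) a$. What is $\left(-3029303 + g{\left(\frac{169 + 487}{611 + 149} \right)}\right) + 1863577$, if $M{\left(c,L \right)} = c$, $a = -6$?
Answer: $- \frac{110751872}{95} \approx -1.1658 \cdot 10^{6}$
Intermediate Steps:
$g{\left(H \right)} = -78 - 6 H$ ($g{\left(H \right)} = \left(13 + H\right) \left(-6\right) = -78 - 6 H$)
$\left(-3029303 + g{\left(\frac{169 + 487}{611 + 149} \right)}\right) + 1863577 = \left(-3029303 - \left(78 + 6 \frac{169 + 487}{611 + 149}\right)\right) + 1863577 = \left(-3029303 - \left(78 + 6 \cdot \frac{656}{760}\right)\right) + 1863577 = \left(-3029303 - \left(78 + 6 \cdot 656 \cdot \frac{1}{760}\right)\right) + 1863577 = \left(-3029303 - \frac{7902}{95}\right) + 1863577 = - \frac{287791687}{95} + 1863577 = - \frac{110751872}{95}$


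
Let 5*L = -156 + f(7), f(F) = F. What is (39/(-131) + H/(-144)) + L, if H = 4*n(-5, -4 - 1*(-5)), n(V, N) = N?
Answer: -710359/23580 ≈ -30.125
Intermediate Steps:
H = 4 (H = 4*(-4 - 1*(-5)) = 4*(-4 + 5) = 4*1 = 4)
L = -149/5 (L = (-156 + 7)/5 = (⅕)*(-149) = -149/5 ≈ -29.800)
(39/(-131) + H/(-144)) + L = (39/(-131) + 4/(-144)) - 149/5 = (39*(-1/131) + 4*(-1/144)) - 149/5 = (-39/131 - 1/36) - 149/5 = -1535/4716 - 149/5 = -710359/23580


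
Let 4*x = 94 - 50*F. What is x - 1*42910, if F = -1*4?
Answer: -85673/2 ≈ -42837.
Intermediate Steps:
F = -4
x = 147/2 (x = (94 - 50*(-4))/4 = (94 + 200)/4 = (1/4)*294 = 147/2 ≈ 73.500)
x - 1*42910 = 147/2 - 1*42910 = 147/2 - 42910 = -85673/2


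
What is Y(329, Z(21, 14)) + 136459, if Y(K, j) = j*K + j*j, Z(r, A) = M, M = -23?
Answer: 129421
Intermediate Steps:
Z(r, A) = -23
Y(K, j) = j**2 + K*j (Y(K, j) = K*j + j**2 = j**2 + K*j)
Y(329, Z(21, 14)) + 136459 = -23*(329 - 23) + 136459 = -23*306 + 136459 = -7038 + 136459 = 129421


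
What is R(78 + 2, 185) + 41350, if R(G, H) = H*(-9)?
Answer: 39685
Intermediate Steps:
R(G, H) = -9*H
R(78 + 2, 185) + 41350 = -9*185 + 41350 = -1665 + 41350 = 39685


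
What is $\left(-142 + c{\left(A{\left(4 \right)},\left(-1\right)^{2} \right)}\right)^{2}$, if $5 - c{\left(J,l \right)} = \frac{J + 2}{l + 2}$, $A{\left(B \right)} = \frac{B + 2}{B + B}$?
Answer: $\frac{2739025}{144} \approx 19021.0$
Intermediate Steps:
$A{\left(B \right)} = \frac{2 + B}{2 B}$
$c{\left(J,l \right)} = 5 - \frac{2 + J}{2 + l}$ ($c{\left(J,l \right)} = 5 - \frac{J + 2}{l + 2} = 5 - \frac{2 + J}{2 + l}$)
$\left(-142 + c{\left(A{\left(4 \right)},\left(-1\right)^{2} \right)}\right)^{2} = \left(-142 + \frac{8 - \frac{2 + 4}{2 \cdot 4} + 5 \left(-1\right)^{2}}{2 + \left(-1\right)^{2}}\right)^{2} = \left(-142 + \frac{8 - \frac{1}{2} \cdot \frac{1}{4} \cdot 6 + 5 \cdot 1}{2 + 1}\right)^{2} = \left(-142 + \frac{8 - \frac{3}{4} + 5}{3}\right)^{2} = \left(-142 + \frac{1}{3} \cdot \frac{49}{4}\right)^{2} = \left(-142 + \frac{49}{12}\right)^{2} = \left(- \frac{1655}{12}\right)^{2} = \frac{2739025}{144}$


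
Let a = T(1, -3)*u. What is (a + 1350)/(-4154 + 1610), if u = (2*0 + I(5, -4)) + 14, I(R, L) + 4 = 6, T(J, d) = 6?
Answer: -241/424 ≈ -0.56840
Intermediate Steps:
I(R, L) = 2 (I(R, L) = -4 + 6 = 2)
u = 16 (u = (2*0 + 2) + 14 = (0 + 2) + 14 = 2 + 14 = 16)
a = 96 (a = 6*16 = 96)
(a + 1350)/(-4154 + 1610) = (96 + 1350)/(-4154 + 1610) = 1446/(-2544) = 1446*(-1/2544) = -241/424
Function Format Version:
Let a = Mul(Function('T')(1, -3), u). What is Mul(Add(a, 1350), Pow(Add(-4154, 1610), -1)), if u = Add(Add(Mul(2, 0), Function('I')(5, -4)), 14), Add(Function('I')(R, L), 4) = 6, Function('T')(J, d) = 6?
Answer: Rational(-241, 424) ≈ -0.56840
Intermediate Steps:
Function('I')(R, L) = 2 (Function('I')(R, L) = Add(-4, 6) = 2)
u = 16 (u = Add(Add(Mul(2, 0), 2), 14) = Add(Add(0, 2), 14) = Add(2, 14) = 16)
a = 96 (a = Mul(6, 16) = 96)
Mul(Add(a, 1350), Pow(Add(-4154, 1610), -1)) = Mul(Add(96, 1350), Pow(Add(-4154, 1610), -1)) = Mul(1446, Pow(-2544, -1)) = Mul(1446, Rational(-1, 2544)) = Rational(-241, 424)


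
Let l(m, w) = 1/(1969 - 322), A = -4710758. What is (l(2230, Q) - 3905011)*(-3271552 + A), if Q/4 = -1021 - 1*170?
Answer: 17112883584459320/549 ≈ 3.1171e+13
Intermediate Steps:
Q = -4764 (Q = 4*(-1021 - 1*170) = 4*(-1021 - 170) = 4*(-1191) = -4764)
l(m, w) = 1/1647
(l(2230, Q) - 3905011)*(-3271552 + A) = (1/1647 - 3905011)*(-3271552 - 4710758) = -6431553116/1647*(-7982310) = 17112883584459320/549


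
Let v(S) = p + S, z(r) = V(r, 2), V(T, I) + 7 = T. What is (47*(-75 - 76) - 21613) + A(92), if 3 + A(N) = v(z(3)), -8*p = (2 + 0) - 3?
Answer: -229735/8 ≈ -28717.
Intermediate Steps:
p = ⅛ (p = -((2 + 0) - 3)/8 = -(2 - 3)/8 = -⅛*(-1) = ⅛ ≈ 0.12500)
V(T, I) = -7 + T
z(r) = -7 + r
v(S) = ⅛ + S
A(N) = -55/8 (A(N) = -3 + (⅛ + (-7 + 3)) = -3 + (⅛ - 4) = -3 - 31/8 = -55/8)
(47*(-75 - 76) - 21613) + A(92) = (47*(-75 - 76) - 21613) - 55/8 = (47*(-151) - 21613) - 55/8 = (-7097 - 21613) - 55/8 = -28710 - 55/8 = -229735/8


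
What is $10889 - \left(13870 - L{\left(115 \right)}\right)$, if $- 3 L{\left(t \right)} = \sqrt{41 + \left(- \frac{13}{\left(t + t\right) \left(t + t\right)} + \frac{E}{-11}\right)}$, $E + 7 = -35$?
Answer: $-2981 - \frac{\sqrt{286875127}}{7590} \approx -2983.2$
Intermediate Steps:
$E = -42$ ($E = -7 - 35 = -42$)
$L{\left(t \right)} = - \frac{\sqrt{\frac{493}{11} - \frac{13}{4 t^{2}}}}{3}$ ($L{\left(t \right)} = - \frac{\sqrt{41 - \left(- \frac{42}{11} + \frac{13}{\left(t + t\right)^{2}}\right)}}{3} = - \frac{\sqrt{41 - \left(- \frac{42}{11} + \frac{13}{2 t 2 t}\right)}}{3} = - \frac{\sqrt{41 + \left(- \frac{13}{4 t^{2}} + \frac{42}{11}\right)}}{3} = - \frac{\sqrt{41 + \left(\frac{42}{11} - \frac{13}{4 t^{2}}\right)}}{3} = - \frac{\sqrt{\frac{493}{11} - \frac{13}{4 t^{2}}}}{3}$)
$10889 - \left(13870 - L{\left(115 \right)}\right) = 10889 - \left(13870 - - \frac{\sqrt{21692 - \frac{1573}{13225}}}{66}\right) = 10889 - \left(13870 - - \frac{\sqrt{\frac{286875127}{13225}}}{66}\right) = 10889 - \left(13870 - - \frac{\frac{1}{115} \sqrt{286875127}}{66}\right) = 10889 - \left(13870 - - \frac{\sqrt{286875127}}{7590}\right) = 10889 - \left(13870 + \frac{\sqrt{286875127}}{7590}\right) = -2981 - \frac{\sqrt{286875127}}{7590}$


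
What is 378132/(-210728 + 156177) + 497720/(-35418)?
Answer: -20271901448/966043659 ≈ -20.984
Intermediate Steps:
378132/(-210728 + 156177) + 497720/(-35418) = 378132/(-54551) + 497720*(-1/35418) = 378132*(-1/54551) - 248860/17709 = -378132/54551 - 248860/17709 = -20271901448/966043659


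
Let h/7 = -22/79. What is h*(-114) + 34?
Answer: 20242/79 ≈ 256.23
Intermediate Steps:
h = -154/79 (h = 7*(-22/79) = -154/79 ≈ -1.9494)
h*(-114) + 34 = -154/79*(-114) + 34 = 17556/79 + 34 = 20242/79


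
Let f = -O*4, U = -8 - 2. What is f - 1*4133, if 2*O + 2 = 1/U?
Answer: -20644/5 ≈ -4128.8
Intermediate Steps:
U = -10
O = -21/20 (O = -1 + (½)/(-10) = -1 + (½)*(-⅒) = -1 - 1/20 = -21/20 ≈ -1.0500)
f = 21/5 (f = -1*(-21/20)*4 = (21/20)*4 = 21/5 ≈ 4.2000)
f - 1*4133 = 21/5 - 1*4133 = 21/5 - 4133 = -20644/5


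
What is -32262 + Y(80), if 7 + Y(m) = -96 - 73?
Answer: -32438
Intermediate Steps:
Y(m) = -176 (Y(m) = -7 + (-96 - 73) = -7 - 169 = -176)
-32262 + Y(80) = -32262 - 176 = -32438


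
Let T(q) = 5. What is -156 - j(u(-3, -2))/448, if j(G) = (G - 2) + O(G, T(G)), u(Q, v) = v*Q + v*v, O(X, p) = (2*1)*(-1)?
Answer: -34947/224 ≈ -156.01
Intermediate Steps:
O(X, p) = -2 (O(X, p) = 2*(-1) = -2)
u(Q, v) = v² + Q*v (u(Q, v) = Q*v + v² = v² + Q*v)
j(G) = -4 + G (j(G) = (G - 2) - 2 = (-2 + G) - 2 = -4 + G)
-156 - j(u(-3, -2))/448 = -156 - (-4 - 2*(-3 - 2))/448 = -156 - (-4 - 2*(-5))/448 = -156 - (-4 + 10)/448 = -156 - 6/448 = -156 - 1*3/224 = -156 - 3/224 = -34947/224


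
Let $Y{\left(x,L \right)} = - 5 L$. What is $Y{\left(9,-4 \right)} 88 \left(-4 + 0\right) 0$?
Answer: $0$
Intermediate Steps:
$Y{\left(9,-4 \right)} 88 \left(-4 + 0\right) 0 = \left(-5\right) \left(-4\right) 88 \left(-4 + 0\right) 0 = 20 \cdot 88 \left(\left(-4\right) 0\right) = 1760 \cdot 0 = 0$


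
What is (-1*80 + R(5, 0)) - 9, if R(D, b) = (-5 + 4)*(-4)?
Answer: -85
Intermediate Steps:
R(D, b) = 4 (R(D, b) = -1*(-4) = 4)
(-1*80 + R(5, 0)) - 9 = (-1*80 + 4) - 9 = (-80 + 4) - 9 = -76 - 9 = -85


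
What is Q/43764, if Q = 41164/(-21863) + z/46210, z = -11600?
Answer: -7699283/157908206649 ≈ -4.8758e-5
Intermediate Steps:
Q = -215579924/101028923 (Q = 41164/(-21863) - 11600/46210 = 41164*(-1/21863) - 11600*1/46210 = -41164/21863 - 1160/4621 = -215579924/101028923 ≈ -2.1338)
Q/43764 = -215579924/101028923/43764 = -215579924/101028923*1/43764 = -7699283/157908206649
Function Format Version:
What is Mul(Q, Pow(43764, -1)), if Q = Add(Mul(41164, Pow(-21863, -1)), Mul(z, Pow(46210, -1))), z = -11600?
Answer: Rational(-7699283, 157908206649) ≈ -4.8758e-5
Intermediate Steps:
Q = Rational(-215579924, 101028923) (Q = Add(Mul(41164, Pow(-21863, -1)), Mul(-11600, Pow(46210, -1))) = Add(Mul(41164, Rational(-1, 21863)), Mul(-11600, Rational(1, 46210))) = Add(Rational(-41164, 21863), Rational(-1160, 4621)) = Rational(-215579924, 101028923) ≈ -2.1338)
Mul(Q, Pow(43764, -1)) = Mul(Rational(-215579924, 101028923), Pow(43764, -1)) = Mul(Rational(-215579924, 101028923), Rational(1, 43764)) = Rational(-7699283, 157908206649)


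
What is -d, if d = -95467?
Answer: 95467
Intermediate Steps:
-d = -1*(-95467) = 95467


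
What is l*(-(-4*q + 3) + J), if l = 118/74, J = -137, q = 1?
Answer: -8024/37 ≈ -216.86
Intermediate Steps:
l = 59/37 (l = 118*(1/74) = 59/37 ≈ 1.5946)
l*(-(-4*q + 3) + J) = 59*(-(-4*1 + 3) - 137)/37 = 59*(-(-4 + 3) - 137)/37 = 59*(-(-1) - 137)/37 = 59*(-1*(-1) - 137)/37 = 59*(1 - 137)/37 = (59/37)*(-136) = -8024/37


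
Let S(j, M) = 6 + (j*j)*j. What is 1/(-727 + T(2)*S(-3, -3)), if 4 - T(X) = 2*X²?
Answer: -1/643 ≈ -0.0015552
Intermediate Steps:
S(j, M) = 6 + j³ (S(j, M) = 6 + j²*j = 6 + j³)
T(X) = 4 - 2*X²
1/(-727 + T(2)*S(-3, -3)) = 1/(-727 + (4 - 2*2²)*(6 + (-3)³)) = 1/(-727 + (4 - 2*4)*(6 - 27)) = 1/(-727 + (4 - 8)*(-21)) = 1/(-727 - 4*(-21)) = 1/(-727 + 84) = 1/(-643) = -1/643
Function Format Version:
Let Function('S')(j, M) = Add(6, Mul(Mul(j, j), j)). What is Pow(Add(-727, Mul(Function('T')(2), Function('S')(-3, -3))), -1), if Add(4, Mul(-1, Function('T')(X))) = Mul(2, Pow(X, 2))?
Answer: Rational(-1, 643) ≈ -0.0015552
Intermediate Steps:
Function('S')(j, M) = Add(6, Pow(j, 3)) (Function('S')(j, M) = Add(6, Mul(Pow(j, 2), j)) = Add(6, Pow(j, 3)))
Function('T')(X) = Add(4, Mul(-2, Pow(X, 2))) (Function('T')(X) = Add(4, Mul(-1, Mul(2, Pow(X, 2)))) = Add(4, Mul(-2, Pow(X, 2))))
Pow(Add(-727, Mul(Function('T')(2), Function('S')(-3, -3))), -1) = Pow(Add(-727, Mul(Add(4, Mul(-2, Pow(2, 2))), Add(6, Pow(-3, 3)))), -1) = Pow(Add(-727, Mul(Add(4, Mul(-2, 4)), Add(6, -27))), -1) = Pow(Add(-727, Mul(Add(4, -8), -21)), -1) = Pow(Add(-727, Mul(-4, -21)), -1) = Pow(Add(-727, 84), -1) = Pow(-643, -1) = Rational(-1, 643)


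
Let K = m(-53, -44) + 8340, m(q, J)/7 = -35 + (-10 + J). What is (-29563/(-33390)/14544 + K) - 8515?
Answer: -387528050117/485624160 ≈ -798.00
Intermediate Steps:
m(q, J) = -315 + 7*J (m(q, J) = 7*(-35 + (-10 + J)) = 7*(-45 + J) = -315 + 7*J)
K = 7717 (K = (-315 + 7*(-44)) + 8340 = (-315 - 308) + 8340 = -623 + 8340 = 7717)
(-29563/(-33390)/14544 + K) - 8515 = (-29563/(-33390)/14544 + 7717) - 8515 = (-29563*(-1/33390)*(1/14544) + 7717) - 8515 = ((29563/33390)*(1/14544) + 7717) - 8515 = (29563/485624160 + 7717) - 8515 = 3747561672283/485624160 - 8515 = -387528050117/485624160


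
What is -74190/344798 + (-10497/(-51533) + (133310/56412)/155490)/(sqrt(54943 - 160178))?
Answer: -37095/172399 - 9208132509859*I*sqrt(105235)/4756851479461397940 ≈ -0.21517 - 0.00062796*I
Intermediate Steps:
-74190/344798 + (-10497/(-51533) + (133310/56412)/155490)/(sqrt(54943 - 160178)) = -74190*1/344798 + (-10497*(-1/51533) + (133310*(1/56412))*(1/155490))/(sqrt(-105235)) = -37095/172399 + (10497/51533 + (66655/28206)*(1/155490))/((I*sqrt(105235))) = -37095/172399 + (10497/51533 + 13331/877150188)*(-I*sqrt(105235)/105235) = -37095/172399 + 9208132509859*(-I*sqrt(105235)/105235)/45202180638204 = -37095/172399 - 9208132509859*I*sqrt(105235)/4756851479461397940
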